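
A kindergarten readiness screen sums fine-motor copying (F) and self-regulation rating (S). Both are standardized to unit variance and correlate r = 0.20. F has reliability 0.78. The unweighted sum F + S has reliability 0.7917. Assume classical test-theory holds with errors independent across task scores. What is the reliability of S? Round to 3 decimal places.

0.720

Var(F+S) = 2 + 2·0.20 = 2.400.
True-score variance = ρ_F + ρ_S + 2·0.20, so 0.7917 = (0.78 + ρ_S + 0.40) / 2.400.
ρ_S = 0.7917·2.400 − 0.78 − 0.40 = 0.720.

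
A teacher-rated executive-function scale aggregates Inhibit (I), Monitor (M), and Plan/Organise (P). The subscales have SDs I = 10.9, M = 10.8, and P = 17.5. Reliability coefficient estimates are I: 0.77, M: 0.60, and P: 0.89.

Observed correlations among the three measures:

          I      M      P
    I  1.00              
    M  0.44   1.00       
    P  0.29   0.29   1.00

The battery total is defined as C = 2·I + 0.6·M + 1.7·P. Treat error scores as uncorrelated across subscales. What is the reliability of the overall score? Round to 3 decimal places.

Var(C) = 2²·10.9² + 0.6²·10.8² + 1.7²·17.5² + 2·[1.2·10.9·10.8·0.44 + 3.4·10.9·17.5·0.29 + 1.02·10.8·17.5·0.29] = 1402.29 + 612.284 = 2014.58.
With uncorrelated errors the cross-covariances are all true-score covariance, so they carry over unchanged; only the diagonal terms shrink to ρᵢσᵢ².
True-score variance = [2²·10.9²·0.77 + 0.6²·10.8²·0.60 + 1.7²·17.5²·0.89] + 612.284 = 1178.83 + 612.284 = 1791.12.
Reliability = 1791.12 / 2014.58 = 0.889.

0.889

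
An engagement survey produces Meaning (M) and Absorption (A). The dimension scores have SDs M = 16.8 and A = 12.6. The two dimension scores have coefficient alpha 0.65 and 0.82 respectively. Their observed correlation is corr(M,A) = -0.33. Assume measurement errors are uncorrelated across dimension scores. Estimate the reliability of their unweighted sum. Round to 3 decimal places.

Var(M+A) = 16.8² + 12.6² + 2·[16.8·12.6·(-0.33)] = 441 − 139.709 = 301.291.
Because errors are independent across components, Cov(Tᵢ,Tⱼ) = Cov(Xᵢ,Xⱼ); the off-diagonal part of the true-score variance is the same as above.
True-score variance = [16.8²·0.65 + 12.6²·0.82] − 139.709 = 313.639 − 139.709 = 173.93.
Reliability = 173.93 / 301.291 = 0.577.

0.577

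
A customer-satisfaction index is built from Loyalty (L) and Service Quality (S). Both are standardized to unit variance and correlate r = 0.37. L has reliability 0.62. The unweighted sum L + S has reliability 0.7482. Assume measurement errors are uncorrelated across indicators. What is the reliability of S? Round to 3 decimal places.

0.690

Var(L+S) = 2 + 2·0.37 = 2.740.
True-score variance = ρ_L + ρ_S + 2·0.37, so 0.7482 = (0.62 + ρ_S + 0.74) / 2.740.
ρ_S = 0.7482·2.740 − 0.62 − 0.74 = 0.690.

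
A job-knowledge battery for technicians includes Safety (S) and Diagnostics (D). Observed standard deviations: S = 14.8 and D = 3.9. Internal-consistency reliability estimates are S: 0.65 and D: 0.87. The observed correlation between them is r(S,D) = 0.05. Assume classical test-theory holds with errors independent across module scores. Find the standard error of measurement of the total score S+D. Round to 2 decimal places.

Var(total) = 234.25 + 5.772 = 240.022.
True-score variance = 155.609 + 5.772 = 161.381, so reliability = 0.6724.
Error variance = 240.022 − 161.381 = 78.6413; SEM = √78.6413 = 8.87.

8.87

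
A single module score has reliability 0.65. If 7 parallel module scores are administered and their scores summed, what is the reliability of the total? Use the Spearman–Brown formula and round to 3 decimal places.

0.929

ρ_k = kρ / (1 + (k−1)ρ) = 7·0.65 / (1 + 6·0.65) = 4.550 / 4.900 = 0.929.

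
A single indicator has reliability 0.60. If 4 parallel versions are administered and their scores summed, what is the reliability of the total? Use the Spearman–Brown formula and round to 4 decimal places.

0.8571

ρ_k = kρ / (1 + (k−1)ρ) = 4·0.60 / (1 + 3·0.60) = 2.400 / 2.800 = 0.8571.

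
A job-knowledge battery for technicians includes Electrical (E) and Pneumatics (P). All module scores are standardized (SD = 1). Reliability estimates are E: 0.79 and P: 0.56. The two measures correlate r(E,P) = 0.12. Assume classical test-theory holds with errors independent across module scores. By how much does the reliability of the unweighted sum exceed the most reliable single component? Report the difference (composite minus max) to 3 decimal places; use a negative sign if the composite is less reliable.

-0.080

Var(sum) = 2 + 0.24 = 2.24; true-score variance = 1.35 + 0.24 = 1.59; composite reliability = 0.7098.
Max component reliability = 0.7900.
Difference = 0.7098 − 0.7900 = -0.080.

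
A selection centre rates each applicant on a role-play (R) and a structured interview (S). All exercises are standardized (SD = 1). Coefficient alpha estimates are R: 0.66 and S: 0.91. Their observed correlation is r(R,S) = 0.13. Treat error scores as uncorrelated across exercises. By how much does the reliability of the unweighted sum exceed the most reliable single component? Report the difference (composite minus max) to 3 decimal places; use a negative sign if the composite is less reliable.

Var(sum) = 2 + 0.26 = 2.26; true-score variance = 1.57 + 0.26 = 1.83; composite reliability = 0.8097.
Max component reliability = 0.9100.
Difference = 0.8097 − 0.9100 = -0.100.

-0.100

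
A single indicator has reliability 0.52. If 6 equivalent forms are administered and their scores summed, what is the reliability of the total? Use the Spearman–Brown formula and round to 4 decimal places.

0.8667

ρ_k = kρ / (1 + (k−1)ρ) = 6·0.52 / (1 + 5·0.52) = 3.120 / 3.600 = 0.8667.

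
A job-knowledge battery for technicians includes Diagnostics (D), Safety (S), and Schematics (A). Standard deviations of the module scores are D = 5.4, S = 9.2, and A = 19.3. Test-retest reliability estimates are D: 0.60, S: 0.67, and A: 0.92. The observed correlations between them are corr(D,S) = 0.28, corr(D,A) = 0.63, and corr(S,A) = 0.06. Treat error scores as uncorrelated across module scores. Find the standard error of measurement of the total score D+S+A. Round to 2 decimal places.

8.33

Var(total) = 486.29 + 180.445 = 666.735.
True-score variance = 416.896 + 180.445 = 597.341, so reliability = 0.8959.
Error variance = 666.735 − 597.341 = 69.3944; SEM = √69.3944 = 8.33.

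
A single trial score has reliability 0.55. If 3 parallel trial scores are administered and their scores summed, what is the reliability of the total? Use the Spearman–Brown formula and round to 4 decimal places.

0.7857

ρ_k = kρ / (1 + (k−1)ρ) = 3·0.55 / (1 + 2·0.55) = 1.650 / 2.100 = 0.7857.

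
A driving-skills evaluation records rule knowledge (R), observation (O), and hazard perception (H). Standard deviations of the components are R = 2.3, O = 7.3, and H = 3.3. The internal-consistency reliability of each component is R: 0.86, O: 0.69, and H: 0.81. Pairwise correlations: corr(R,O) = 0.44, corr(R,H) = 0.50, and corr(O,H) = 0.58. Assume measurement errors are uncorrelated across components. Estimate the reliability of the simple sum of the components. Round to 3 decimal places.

0.839

Var(R+O+H) = 2.3² + 7.3² + 3.3² + 2·[2.3·7.3·0.44 + 2.3·3.3·0.50 + 7.3·3.3·0.58] = 69.47 + 50.3096 = 119.78.
Because errors are independent across components, Cov(Tᵢ,Tⱼ) = Cov(Xᵢ,Xⱼ); the off-diagonal part of the true-score variance is the same as above.
True-score variance = [2.3²·0.86 + 7.3²·0.69 + 3.3²·0.81] + 50.3096 = 50.1404 + 50.3096 = 100.45.
Reliability = 100.45 / 119.78 = 0.839.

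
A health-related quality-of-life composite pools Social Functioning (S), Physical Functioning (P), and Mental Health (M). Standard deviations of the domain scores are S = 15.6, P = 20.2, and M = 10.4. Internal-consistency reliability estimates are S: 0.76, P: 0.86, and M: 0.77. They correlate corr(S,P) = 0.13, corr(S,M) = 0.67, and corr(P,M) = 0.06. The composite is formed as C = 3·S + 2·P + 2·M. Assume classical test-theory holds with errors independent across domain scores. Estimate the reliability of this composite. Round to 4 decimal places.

0.8612

Var(C) = 3²·15.6² + 2²·20.2² + 2²·10.4² + 2·[6·15.6·20.2·0.13 + 6·15.6·10.4·0.67 + 4·20.2·10.4·0.06] = 4255.04 + 1896.84 = 6151.88.
Under uncorrelated errors the observed covariances equal the true-score covariances, so only the own-variance terms attenuate.
True-score variance = [3²·15.6²·0.76 + 2²·20.2²·0.86 + 2²·10.4²·0.77] + 1896.84 = 3401.37 + 1896.84 = 5298.21.
Reliability = 5298.21 / 6151.88 = 0.8612.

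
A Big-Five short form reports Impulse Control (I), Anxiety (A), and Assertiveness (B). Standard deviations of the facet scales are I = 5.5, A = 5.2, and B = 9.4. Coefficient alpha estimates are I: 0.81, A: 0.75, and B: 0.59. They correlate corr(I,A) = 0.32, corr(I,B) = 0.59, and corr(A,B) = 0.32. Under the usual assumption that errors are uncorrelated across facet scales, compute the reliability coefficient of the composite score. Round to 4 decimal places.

Var(I+A+B) = 5.5² + 5.2² + 9.4² + 2·[5.5·5.2·0.32 + 5.5·9.4·0.59 + 5.2·9.4·0.32] = 145.65 + 110.593 = 256.243.
Under uncorrelated errors the observed covariances equal the true-score covariances, so only the own-variance terms attenuate.
True-score variance = [5.5²·0.81 + 5.2²·0.75 + 9.4²·0.59] + 110.593 = 96.9149 + 110.593 = 207.508.
Reliability = 207.508 / 256.243 = 0.8098.

0.8098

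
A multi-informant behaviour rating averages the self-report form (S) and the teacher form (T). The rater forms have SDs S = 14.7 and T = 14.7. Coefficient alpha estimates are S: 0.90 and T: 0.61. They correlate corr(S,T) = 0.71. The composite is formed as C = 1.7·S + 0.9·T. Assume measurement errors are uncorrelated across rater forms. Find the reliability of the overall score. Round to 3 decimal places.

Var(C) = 1.7²·14.7² + 0.9²·14.7² + 2·[1.53·14.7·14.7·0.71] = 799.533 + 469.477 = 1269.01.
With uncorrelated errors the cross-covariances are all true-score covariance, so they carry over unchanged; only the diagonal terms shrink to ρᵢσᵢ².
True-score variance = [1.7²·14.7²·0.90 + 0.9²·14.7²·0.61] + 469.477 = 668.82 + 469.477 = 1138.3.
Reliability = 1138.3 / 1269.01 = 0.897.

0.897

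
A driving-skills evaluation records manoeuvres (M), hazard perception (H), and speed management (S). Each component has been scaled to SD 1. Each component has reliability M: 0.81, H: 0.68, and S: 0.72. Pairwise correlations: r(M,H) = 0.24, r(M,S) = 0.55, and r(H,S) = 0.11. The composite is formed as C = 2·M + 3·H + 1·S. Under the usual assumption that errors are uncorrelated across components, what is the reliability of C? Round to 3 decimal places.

0.801

Var(C) = 2² + 3² + 1 + 2·[6·0.24 + 2·0.55 + 3·0.11] = 14 + 5.74 = 19.74.
With uncorrelated errors the cross-covariances are all true-score covariance, so they carry over unchanged; only the diagonal terms shrink to ρᵢσᵢ².
True-score variance = [2²·0.81 + 3²·0.68 + 0.72] + 5.74 = 10.08 + 5.74 = 15.82.
Reliability = 15.82 / 19.74 = 0.801.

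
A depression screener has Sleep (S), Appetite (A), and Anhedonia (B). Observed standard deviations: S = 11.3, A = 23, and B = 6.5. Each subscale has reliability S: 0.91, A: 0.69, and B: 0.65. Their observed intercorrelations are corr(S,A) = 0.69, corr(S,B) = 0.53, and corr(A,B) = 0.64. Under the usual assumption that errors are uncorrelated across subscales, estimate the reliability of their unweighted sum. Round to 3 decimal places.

Var(S+A+B) = 11.3² + 23² + 6.5² + 2·[11.3·23·0.69 + 11.3·6.5·0.53 + 23·6.5·0.64] = 698.94 + 627.879 = 1326.82.
With uncorrelated errors the cross-covariances are all true-score covariance, so they carry over unchanged; only the diagonal terms shrink to ρᵢσᵢ².
True-score variance = [11.3²·0.91 + 23²·0.69 + 6.5²·0.65] + 627.879 = 508.67 + 627.879 = 1136.55.
Reliability = 1136.55 / 1326.82 = 0.857.

0.857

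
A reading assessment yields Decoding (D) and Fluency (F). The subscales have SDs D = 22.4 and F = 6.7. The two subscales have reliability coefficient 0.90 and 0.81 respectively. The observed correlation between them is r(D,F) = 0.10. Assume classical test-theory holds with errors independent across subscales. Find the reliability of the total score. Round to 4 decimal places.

Var(D+F) = 22.4² + 6.7² + 2·[22.4·6.7·0.10] = 546.65 + 30.016 = 576.666.
Because errors are independent across components, Cov(Tᵢ,Tⱼ) = Cov(Xᵢ,Xⱼ); the off-diagonal part of the true-score variance is the same as above.
True-score variance = [22.4²·0.90 + 6.7²·0.81] + 30.016 = 487.945 + 30.016 = 517.961.
Reliability = 517.961 / 576.666 = 0.8982.

0.8982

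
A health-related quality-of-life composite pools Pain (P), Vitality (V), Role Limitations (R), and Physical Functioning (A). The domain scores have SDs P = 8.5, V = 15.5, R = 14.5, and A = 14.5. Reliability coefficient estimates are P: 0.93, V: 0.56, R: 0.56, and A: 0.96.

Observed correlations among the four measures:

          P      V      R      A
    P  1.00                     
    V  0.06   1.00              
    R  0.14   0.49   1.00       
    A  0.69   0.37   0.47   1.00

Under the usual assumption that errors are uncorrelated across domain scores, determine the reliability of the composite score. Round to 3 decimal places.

Var(P+V+R+A) = 8.5² + 15.5² + 14.5² + 14.5² + 2·[8.5·15.5·0.06 + 8.5·14.5·0.14 + 8.5·14.5·0.69 + 15.5·14.5·0.49 + 15.5·14.5·0.37 + 14.5·14.5·0.47] = 733 + 804.61 = 1537.61.
Under uncorrelated errors the observed covariances equal the true-score covariances, so only the own-variance terms attenuate.
True-score variance = [8.5²·0.93 + 15.5²·0.56 + 14.5²·0.56 + 14.5²·0.96] + 804.61 = 521.312 + 804.61 = 1325.92.
Reliability = 1325.92 / 1537.61 = 0.862.

0.862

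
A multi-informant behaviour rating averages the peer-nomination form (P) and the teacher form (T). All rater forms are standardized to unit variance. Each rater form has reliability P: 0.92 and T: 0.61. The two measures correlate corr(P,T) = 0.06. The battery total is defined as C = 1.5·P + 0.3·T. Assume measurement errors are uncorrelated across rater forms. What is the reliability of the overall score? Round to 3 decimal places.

Var(C) = 1.5² + 0.3² + 2·[0.45·0.06] = 2.34 + 0.054 = 2.394.
Under uncorrelated errors the observed covariances equal the true-score covariances, so only the own-variance terms attenuate.
True-score variance = [1.5²·0.92 + 0.3²·0.61] + 0.054 = 2.1249 + 0.054 = 2.1789.
Reliability = 2.1789 / 2.394 = 0.910.

0.910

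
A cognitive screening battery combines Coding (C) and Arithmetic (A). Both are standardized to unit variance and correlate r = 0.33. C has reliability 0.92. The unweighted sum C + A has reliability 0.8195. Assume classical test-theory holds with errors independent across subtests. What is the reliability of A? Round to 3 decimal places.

Var(C+A) = 2 + 2·0.33 = 2.660.
True-score variance = ρ_C + ρ_A + 2·0.33, so 0.8195 = (0.92 + ρ_A + 0.66) / 2.660.
ρ_A = 0.8195·2.660 − 0.92 − 0.66 = 0.600.

0.600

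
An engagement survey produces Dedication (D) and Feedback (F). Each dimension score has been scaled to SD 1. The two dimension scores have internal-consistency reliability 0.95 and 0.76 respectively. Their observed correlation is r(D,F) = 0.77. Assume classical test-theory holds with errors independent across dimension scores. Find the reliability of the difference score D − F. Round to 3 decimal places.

0.370

Var(D−F) = 1 + 1 − 2·0.77 = 2 − 1.54 = 0.46.
Because errors are independent across components, Cov(Tᵢ,Tⱼ) = Cov(Xᵢ,Xⱼ); the off-diagonal part of the true-score variance is the same as above.
True-score variance = [0.95 + 0.76] − 1.54 = 1.71 − 1.54 = 0.17.
Reliability = 0.17 / 0.46 = 0.370.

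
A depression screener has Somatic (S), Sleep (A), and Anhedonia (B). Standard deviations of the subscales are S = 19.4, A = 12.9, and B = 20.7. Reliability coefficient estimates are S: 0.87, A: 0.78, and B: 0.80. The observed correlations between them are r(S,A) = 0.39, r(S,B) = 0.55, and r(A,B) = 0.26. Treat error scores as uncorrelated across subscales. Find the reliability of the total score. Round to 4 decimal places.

0.9020

Var(S+A+B) = 19.4² + 12.9² + 20.7² + 2·[19.4·12.9·0.39 + 19.4·20.7·0.55 + 12.9·20.7·0.26] = 971.26 + 775.796 = 1747.06.
With uncorrelated errors the cross-covariances are all true-score covariance, so they carry over unchanged; only the diagonal terms shrink to ρᵢσᵢ².
True-score variance = [19.4²·0.87 + 12.9²·0.78 + 20.7²·0.80] + 775.796 = 800.025 + 775.796 = 1575.82.
Reliability = 1575.82 / 1747.06 = 0.9020.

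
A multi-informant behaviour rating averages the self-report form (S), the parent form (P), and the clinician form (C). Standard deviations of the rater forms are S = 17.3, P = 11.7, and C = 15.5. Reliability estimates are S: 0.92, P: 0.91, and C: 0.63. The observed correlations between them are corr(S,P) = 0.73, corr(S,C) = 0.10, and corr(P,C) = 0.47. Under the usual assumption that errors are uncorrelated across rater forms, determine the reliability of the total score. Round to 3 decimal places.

0.895

Var(S+P+C) = 17.3² + 11.7² + 15.5² + 2·[17.3·11.7·0.73 + 17.3·15.5·0.10 + 11.7·15.5·0.47] = 676.43 + 519.618 = 1196.05.
Because errors are independent across components, Cov(Tᵢ,Tⱼ) = Cov(Xᵢ,Xⱼ); the off-diagonal part of the true-score variance is the same as above.
True-score variance = [17.3²·0.92 + 11.7²·0.91 + 15.5²·0.63] + 519.618 = 551.274 + 519.618 = 1070.89.
Reliability = 1070.89 / 1196.05 = 0.895.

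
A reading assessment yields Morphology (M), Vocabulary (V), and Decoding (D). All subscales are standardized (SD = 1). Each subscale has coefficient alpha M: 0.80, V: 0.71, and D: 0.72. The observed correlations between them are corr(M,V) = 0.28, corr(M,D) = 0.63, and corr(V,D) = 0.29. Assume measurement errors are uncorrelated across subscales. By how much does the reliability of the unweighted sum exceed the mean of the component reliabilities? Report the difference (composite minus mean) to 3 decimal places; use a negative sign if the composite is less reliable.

Var(sum) = 3 + 2.4 = 5.4; true-score variance = 2.23 + 2.4 = 4.63; composite reliability = 0.8574.
Mean component reliability = 0.7433.
Difference = 0.8574 − 0.7433 = 0.114.

0.114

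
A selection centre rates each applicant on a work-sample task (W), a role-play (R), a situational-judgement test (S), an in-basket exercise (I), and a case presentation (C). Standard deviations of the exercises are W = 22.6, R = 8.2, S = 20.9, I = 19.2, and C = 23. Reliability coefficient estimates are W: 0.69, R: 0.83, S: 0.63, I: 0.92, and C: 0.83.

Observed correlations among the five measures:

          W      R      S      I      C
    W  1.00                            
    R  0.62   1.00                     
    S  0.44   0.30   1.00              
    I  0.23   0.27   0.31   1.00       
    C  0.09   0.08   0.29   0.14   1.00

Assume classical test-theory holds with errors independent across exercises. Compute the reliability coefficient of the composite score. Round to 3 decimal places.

Var(W+R+S+I+C) = 22.6² + 8.2² + 20.9² + 19.2² + 23² + 2·[22.6·8.2·0.62 + 22.6·20.9·0.44 + 22.6·19.2·0.23 + 22.6·23·0.09 + 8.2·20.9·0.30 + 8.2·19.2·0.27 + 8.2·23·0.08 + 20.9·19.2·0.31 + 20.9·23·0.29 + 19.2·23·0.14] = 1912.45 + 1807.89 = 3720.34.
Under uncorrelated errors the observed covariances equal the true-score covariances, so only the own-variance terms attenuate.
True-score variance = [22.6²·0.69 + 8.2²·0.83 + 20.9²·0.63 + 19.2²·0.92 + 23²·0.83] + 1807.89 = 1461.64 + 1807.89 = 3269.54.
Reliability = 3269.54 / 3720.34 = 0.879.

0.879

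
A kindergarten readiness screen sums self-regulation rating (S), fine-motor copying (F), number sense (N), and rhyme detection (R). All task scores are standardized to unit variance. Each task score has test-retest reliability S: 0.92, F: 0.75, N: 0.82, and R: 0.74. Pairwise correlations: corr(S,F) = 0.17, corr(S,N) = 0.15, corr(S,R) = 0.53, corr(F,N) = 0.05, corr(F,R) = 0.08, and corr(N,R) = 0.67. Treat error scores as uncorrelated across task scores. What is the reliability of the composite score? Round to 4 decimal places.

Var(S+F+N+R) = 4 + 2·[0.17 + 0.15 + 0.53 + 0.05 + 0.08 + 0.67] = 4 + 3.3 = 7.3.
Because errors are independent across components, Cov(Tᵢ,Tⱼ) = Cov(Xᵢ,Xⱼ); the off-diagonal part of the true-score variance is the same as above.
True-score variance = [0.92 + 0.75 + 0.82 + 0.74] + 3.3 = 3.23 + 3.3 = 6.53.
Reliability = 6.53 / 7.3 = 0.8945.

0.8945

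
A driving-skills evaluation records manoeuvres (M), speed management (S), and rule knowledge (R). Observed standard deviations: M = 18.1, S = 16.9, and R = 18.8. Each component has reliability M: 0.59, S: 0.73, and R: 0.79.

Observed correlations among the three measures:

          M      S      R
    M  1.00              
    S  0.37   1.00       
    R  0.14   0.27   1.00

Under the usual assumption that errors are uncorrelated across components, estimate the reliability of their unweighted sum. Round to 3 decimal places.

Var(M+S+R) = 18.1² + 16.9² + 18.8² + 2·[18.1·16.9·0.37 + 18.1·18.8·0.14 + 16.9·18.8·0.27] = 966.66 + 493.206 = 1459.87.
Because errors are independent across components, Cov(Tᵢ,Tⱼ) = Cov(Xᵢ,Xⱼ); the off-diagonal part of the true-score variance is the same as above.
True-score variance = [18.1²·0.59 + 16.9²·0.73 + 18.8²·0.79] + 493.206 = 681.003 + 493.206 = 1174.21.
Reliability = 1174.21 / 1459.87 = 0.804.

0.804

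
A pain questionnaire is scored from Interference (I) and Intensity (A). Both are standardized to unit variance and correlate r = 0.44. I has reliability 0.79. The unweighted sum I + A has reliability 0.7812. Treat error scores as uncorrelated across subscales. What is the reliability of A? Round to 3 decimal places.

Var(I+A) = 2 + 2·0.44 = 2.880.
True-score variance = ρ_I + ρ_A + 2·0.44, so 0.7812 = (0.79 + ρ_A + 0.88) / 2.880.
ρ_A = 0.7812·2.880 − 0.79 − 0.88 = 0.580.

0.580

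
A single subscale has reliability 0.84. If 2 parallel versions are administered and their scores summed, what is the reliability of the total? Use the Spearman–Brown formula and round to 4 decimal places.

ρ_k = kρ / (1 + (k−1)ρ) = 2·0.84 / (1 + 1·0.84) = 1.680 / 1.840 = 0.9130.

0.9130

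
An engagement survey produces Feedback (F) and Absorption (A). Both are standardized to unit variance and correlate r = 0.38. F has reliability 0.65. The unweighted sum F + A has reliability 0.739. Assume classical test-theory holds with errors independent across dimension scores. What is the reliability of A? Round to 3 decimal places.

0.630

Var(F+A) = 2 + 2·0.38 = 2.760.
True-score variance = ρ_F + ρ_A + 2·0.38, so 0.739 = (0.65 + ρ_A + 0.76) / 2.760.
ρ_A = 0.739·2.760 − 0.65 − 0.76 = 0.630.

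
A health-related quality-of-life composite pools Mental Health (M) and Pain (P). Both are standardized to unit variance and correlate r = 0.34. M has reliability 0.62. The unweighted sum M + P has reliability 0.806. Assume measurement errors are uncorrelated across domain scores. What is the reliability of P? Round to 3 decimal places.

0.860

Var(M+P) = 2 + 2·0.34 = 2.680.
True-score variance = ρ_M + ρ_P + 2·0.34, so 0.806 = (0.62 + ρ_P + 0.68) / 2.680.
ρ_P = 0.806·2.680 − 0.62 − 0.68 = 0.860.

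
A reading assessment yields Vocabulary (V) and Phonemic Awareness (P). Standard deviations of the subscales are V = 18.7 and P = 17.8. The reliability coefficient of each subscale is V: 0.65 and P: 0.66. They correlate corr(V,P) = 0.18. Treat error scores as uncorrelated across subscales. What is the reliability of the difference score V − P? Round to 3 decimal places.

0.579

Var(V−P) = 18.7² + 17.8² − 2·18.7·17.8·0.18 = 666.53 − 119.83 = 546.7.
With uncorrelated errors the cross-covariances are all true-score covariance, so they carry over unchanged; only the diagonal terms shrink to ρᵢσᵢ².
True-score variance = [18.7²·0.65 + 17.8²·0.66] − 119.83 = 436.413 − 119.83 = 316.583.
Reliability = 316.583 / 546.7 = 0.579.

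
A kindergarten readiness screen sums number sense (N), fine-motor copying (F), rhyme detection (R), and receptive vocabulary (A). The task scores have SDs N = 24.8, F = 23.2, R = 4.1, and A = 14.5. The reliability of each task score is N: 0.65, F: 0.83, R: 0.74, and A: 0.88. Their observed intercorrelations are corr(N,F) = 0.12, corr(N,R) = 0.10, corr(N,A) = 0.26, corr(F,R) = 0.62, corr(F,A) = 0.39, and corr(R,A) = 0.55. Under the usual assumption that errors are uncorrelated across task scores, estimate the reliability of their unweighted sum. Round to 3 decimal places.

0.845

Var(N+F+R+A) = 24.8² + 23.2² + 4.1² + 14.5² + 2·[24.8·23.2·0.12 + 24.8·4.1·0.10 + 24.8·14.5·0.26 + 23.2·4.1·0.62 + 23.2·14.5·0.39 + 4.1·14.5·0.55] = 1380.34 + 791.15 = 2171.49.
With uncorrelated errors the cross-covariances are all true-score covariance, so they carry over unchanged; only the diagonal terms shrink to ρᵢσᵢ².
True-score variance = [24.8²·0.65 + 23.2²·0.83 + 4.1²·0.74 + 14.5²·0.88] + 791.15 = 1043.97 + 791.15 = 1835.12.
Reliability = 1835.12 / 2171.49 = 0.845.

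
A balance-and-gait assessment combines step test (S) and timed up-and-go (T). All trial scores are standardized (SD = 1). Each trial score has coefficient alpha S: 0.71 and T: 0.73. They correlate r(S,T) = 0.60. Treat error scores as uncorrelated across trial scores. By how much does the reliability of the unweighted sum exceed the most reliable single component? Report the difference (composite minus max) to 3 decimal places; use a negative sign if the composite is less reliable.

Var(sum) = 2 + 1.2 = 3.2; true-score variance = 1.44 + 1.2 = 2.64; composite reliability = 0.8250.
Max component reliability = 0.7300.
Difference = 0.8250 − 0.7300 = 0.095.

0.095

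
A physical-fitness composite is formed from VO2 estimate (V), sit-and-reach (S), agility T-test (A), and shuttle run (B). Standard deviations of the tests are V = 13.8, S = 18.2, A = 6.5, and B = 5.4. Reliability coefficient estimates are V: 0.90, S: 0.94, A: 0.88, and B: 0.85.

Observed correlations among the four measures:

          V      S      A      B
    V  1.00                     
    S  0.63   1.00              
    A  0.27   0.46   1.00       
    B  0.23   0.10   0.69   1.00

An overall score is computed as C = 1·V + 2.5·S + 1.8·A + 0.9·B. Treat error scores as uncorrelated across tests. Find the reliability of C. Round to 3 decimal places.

Var(C) = 13.8² + 2.5²·18.2² + 1.8²·6.5² + 0.9²·5.4² + 2·[2.5·13.8·18.2·0.63 + 1.8·13.8·6.5·0.27 + 0.9·13.8·5.4·0.23 + 4.5·18.2·6.5·0.46 + 2.25·18.2·5.4·0.10 + 1.62·6.5·5.4·0.69] = 2421.2 + 1521.65 = 3942.85.
Under uncorrelated errors the observed covariances equal the true-score covariances, so only the own-variance terms attenuate.
True-score variance = [13.8²·0.90 + 2.5²·18.2²·0.94 + 1.8²·6.5²·0.88 + 0.9²·5.4²·0.85] + 1521.65 = 2257.97 + 1521.65 = 3779.62.
Reliability = 3779.62 / 3942.85 = 0.959.

0.959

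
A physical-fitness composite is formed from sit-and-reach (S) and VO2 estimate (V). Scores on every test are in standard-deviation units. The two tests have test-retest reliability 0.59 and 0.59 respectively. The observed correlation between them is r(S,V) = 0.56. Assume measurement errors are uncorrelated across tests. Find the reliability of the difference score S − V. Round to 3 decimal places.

Var(S−V) = 1 + 1 − 2·0.56 = 2 − 1.12 = 0.88.
Under uncorrelated errors the observed covariances equal the true-score covariances, so only the own-variance terms attenuate.
True-score variance = [0.59 + 0.59] − 1.12 = 1.18 − 1.12 = 0.06.
Reliability = 0.06 / 0.88 = 0.068.

0.068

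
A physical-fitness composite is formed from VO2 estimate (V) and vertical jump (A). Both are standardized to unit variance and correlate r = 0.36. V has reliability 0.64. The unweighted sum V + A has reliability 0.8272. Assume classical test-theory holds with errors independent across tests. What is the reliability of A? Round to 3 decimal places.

Var(V+A) = 2 + 2·0.36 = 2.720.
True-score variance = ρ_V + ρ_A + 2·0.36, so 0.8272 = (0.64 + ρ_A + 0.72) / 2.720.
ρ_A = 0.8272·2.720 − 0.64 − 0.72 = 0.890.

0.890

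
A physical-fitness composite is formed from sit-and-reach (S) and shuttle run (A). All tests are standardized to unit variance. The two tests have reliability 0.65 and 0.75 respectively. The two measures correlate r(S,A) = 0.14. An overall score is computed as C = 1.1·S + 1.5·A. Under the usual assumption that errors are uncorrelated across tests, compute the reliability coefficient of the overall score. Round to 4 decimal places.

0.7486

Var(C) = 1.1² + 1.5² + 2·[1.65·0.14] = 3.46 + 0.462 = 3.922.
Because errors are independent across components, Cov(Tᵢ,Tⱼ) = Cov(Xᵢ,Xⱼ); the off-diagonal part of the true-score variance is the same as above.
True-score variance = [1.1²·0.65 + 1.5²·0.75] + 0.462 = 2.474 + 0.462 = 2.936.
Reliability = 2.936 / 3.922 = 0.7486.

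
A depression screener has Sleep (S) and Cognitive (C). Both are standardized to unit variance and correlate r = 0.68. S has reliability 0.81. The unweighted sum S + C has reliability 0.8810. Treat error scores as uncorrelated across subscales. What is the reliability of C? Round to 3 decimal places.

0.790

Var(S+C) = 2 + 2·0.68 = 3.360.
True-score variance = ρ_S + ρ_C + 2·0.68, so 0.8810 = (0.81 + ρ_C + 1.36) / 3.360.
ρ_C = 0.8810·3.360 − 0.81 − 1.36 = 0.790.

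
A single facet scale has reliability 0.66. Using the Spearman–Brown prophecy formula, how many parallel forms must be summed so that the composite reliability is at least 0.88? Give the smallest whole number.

4

k ≥ ρ*(1−ρ₁)/(ρ₁(1−ρ*)) = 0.88·0.34 / (0.66·0.12) = 3.778.
Smallest integer k = 4.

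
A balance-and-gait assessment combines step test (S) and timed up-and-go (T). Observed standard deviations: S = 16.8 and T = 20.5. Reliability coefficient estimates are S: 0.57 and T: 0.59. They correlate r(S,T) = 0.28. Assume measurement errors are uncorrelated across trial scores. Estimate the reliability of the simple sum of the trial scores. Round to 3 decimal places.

Var(S+T) = 16.8² + 20.5² + 2·[16.8·20.5·0.28] = 702.49 + 192.864 = 895.354.
Under uncorrelated errors the observed covariances equal the true-score covariances, so only the own-variance terms attenuate.
True-score variance = [16.8²·0.57 + 20.5²·0.59] + 192.864 = 408.824 + 192.864 = 601.688.
Reliability = 601.688 / 895.354 = 0.672.

0.672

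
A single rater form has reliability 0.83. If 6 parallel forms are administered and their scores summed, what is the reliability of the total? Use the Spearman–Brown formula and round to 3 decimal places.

ρ_k = kρ / (1 + (k−1)ρ) = 6·0.83 / (1 + 5·0.83) = 4.980 / 5.150 = 0.967.

0.967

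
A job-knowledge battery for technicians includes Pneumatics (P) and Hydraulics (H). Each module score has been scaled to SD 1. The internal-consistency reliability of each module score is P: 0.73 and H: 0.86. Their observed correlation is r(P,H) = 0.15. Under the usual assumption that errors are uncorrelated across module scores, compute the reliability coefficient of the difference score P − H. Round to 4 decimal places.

0.7588

Var(P−H) = 1 + 1 − 2·0.15 = 2 − 0.3 = 1.7.
With uncorrelated errors the cross-covariances are all true-score covariance, so they carry over unchanged; only the diagonal terms shrink to ρᵢσᵢ².
True-score variance = [0.73 + 0.86] − 0.3 = 1.59 − 0.3 = 1.29.
Reliability = 1.29 / 1.7 = 0.7588.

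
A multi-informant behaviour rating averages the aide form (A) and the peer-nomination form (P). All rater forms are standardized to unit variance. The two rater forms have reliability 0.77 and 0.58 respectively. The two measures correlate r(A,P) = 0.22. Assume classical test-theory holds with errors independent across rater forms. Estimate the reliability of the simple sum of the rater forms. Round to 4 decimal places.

0.7336

Var(A+P) = 2 + 2·[0.22] = 2 + 0.44 = 2.44.
Under uncorrelated errors the observed covariances equal the true-score covariances, so only the own-variance terms attenuate.
True-score variance = [0.77 + 0.58] + 0.44 = 1.35 + 0.44 = 1.79.
Reliability = 1.79 / 2.44 = 0.7336.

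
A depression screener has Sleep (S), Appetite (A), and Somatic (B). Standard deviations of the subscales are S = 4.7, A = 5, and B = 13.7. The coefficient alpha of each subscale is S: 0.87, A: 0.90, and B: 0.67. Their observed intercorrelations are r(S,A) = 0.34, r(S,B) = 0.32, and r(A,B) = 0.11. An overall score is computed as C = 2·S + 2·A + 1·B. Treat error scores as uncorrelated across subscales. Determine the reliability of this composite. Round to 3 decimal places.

0.849

Var(C) = 2²·4.7² + 2²·5² + 13.7² + 2·[4·4.7·5·0.34 + 2·4.7·13.7·0.32 + 2·5·13.7·0.11] = 376.05 + 176.479 = 552.529.
Because errors are independent across components, Cov(Tᵢ,Tⱼ) = Cov(Xᵢ,Xⱼ); the off-diagonal part of the true-score variance is the same as above.
True-score variance = [2²·4.7²·0.87 + 2²·5²·0.90 + 13.7²·0.67] + 176.479 = 292.625 + 176.479 = 469.105.
Reliability = 469.105 / 552.529 = 0.849.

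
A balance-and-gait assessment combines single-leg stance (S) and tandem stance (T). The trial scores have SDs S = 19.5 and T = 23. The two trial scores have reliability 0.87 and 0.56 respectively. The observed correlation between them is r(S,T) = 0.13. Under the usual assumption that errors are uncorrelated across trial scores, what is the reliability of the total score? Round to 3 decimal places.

Var(S+T) = 19.5² + 23² + 2·[19.5·23·0.13] = 909.25 + 116.61 = 1025.86.
Because errors are independent across components, Cov(Tᵢ,Tⱼ) = Cov(Xᵢ,Xⱼ); the off-diagonal part of the true-score variance is the same as above.
True-score variance = [19.5²·0.87 + 23²·0.56] + 116.61 = 627.058 + 116.61 = 743.668.
Reliability = 743.668 / 1025.86 = 0.725.

0.725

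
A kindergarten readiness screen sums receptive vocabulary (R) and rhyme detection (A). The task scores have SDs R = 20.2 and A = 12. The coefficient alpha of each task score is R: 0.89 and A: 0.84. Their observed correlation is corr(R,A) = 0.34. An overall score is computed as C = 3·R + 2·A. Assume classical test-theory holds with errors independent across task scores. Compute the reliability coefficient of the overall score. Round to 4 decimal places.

Var(C) = 3²·20.2² + 2²·12² + 2·[6·20.2·12·0.34] = 4248.36 + 988.992 = 5237.35.
With uncorrelated errors the cross-covariances are all true-score covariance, so they carry over unchanged; only the diagonal terms shrink to ρᵢσᵢ².
True-score variance = [3²·20.2²·0.89 + 2²·12²·0.84] + 988.992 = 3752.24 + 988.992 = 4741.23.
Reliability = 4741.23 / 5237.35 = 0.9053.

0.9053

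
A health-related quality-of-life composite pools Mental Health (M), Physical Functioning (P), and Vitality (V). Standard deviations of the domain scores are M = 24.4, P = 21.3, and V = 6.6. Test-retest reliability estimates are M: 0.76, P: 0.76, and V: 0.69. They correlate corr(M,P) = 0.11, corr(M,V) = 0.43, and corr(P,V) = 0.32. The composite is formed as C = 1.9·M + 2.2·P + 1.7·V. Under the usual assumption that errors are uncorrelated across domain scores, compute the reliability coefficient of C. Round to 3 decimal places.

Var(C) = 1.9²·24.4² + 2.2²·21.3² + 1.7²·6.6² + 2·[4.18·24.4·21.3·0.11 + 3.23·24.4·6.6·0.43 + 3.74·21.3·6.6·0.32] = 4471 + 1261.76 = 5732.76.
Under uncorrelated errors the observed covariances equal the true-score covariances, so only the own-variance terms attenuate.
True-score variance = [1.9²·24.4²·0.76 + 2.2²·21.3²·0.76 + 1.7²·6.6²·0.69] + 1261.76 = 3389.15 + 1261.76 = 4650.91.
Reliability = 4650.91 / 5732.76 = 0.811.

0.811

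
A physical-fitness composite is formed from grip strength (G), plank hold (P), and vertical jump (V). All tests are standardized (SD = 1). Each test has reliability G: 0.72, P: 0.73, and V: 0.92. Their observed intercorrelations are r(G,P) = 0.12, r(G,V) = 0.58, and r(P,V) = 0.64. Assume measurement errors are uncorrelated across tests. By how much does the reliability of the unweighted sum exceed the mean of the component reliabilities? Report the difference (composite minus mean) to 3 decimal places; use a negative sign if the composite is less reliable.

Var(sum) = 3 + 2.68 = 5.68; true-score variance = 2.37 + 2.68 = 5.05; composite reliability = 0.8891.
Mean component reliability = 0.7900.
Difference = 0.8891 − 0.7900 = 0.099.

0.099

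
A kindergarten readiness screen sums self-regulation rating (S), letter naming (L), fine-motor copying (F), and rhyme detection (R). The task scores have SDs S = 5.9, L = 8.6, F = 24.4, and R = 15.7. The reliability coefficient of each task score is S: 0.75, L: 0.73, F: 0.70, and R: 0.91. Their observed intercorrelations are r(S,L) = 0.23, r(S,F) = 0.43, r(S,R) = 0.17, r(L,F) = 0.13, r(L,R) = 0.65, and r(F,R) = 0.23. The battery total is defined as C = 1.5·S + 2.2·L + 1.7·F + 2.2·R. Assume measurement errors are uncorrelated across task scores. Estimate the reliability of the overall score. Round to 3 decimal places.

Var(C) = 1.5²·5.9² + 2.2²·8.6² + 1.7²·24.4² + 2.2²·15.7² + 2·[3.3·5.9·8.6·0.23 + 2.55·5.9·24.4·0.43 + 3.3·5.9·15.7·0.17 + 3.74·8.6·24.4·0.13 + 4.84·8.6·15.7·0.65 + 3.74·24.4·15.7·0.23] = 3349.89 + 2209.3 = 5559.19.
With uncorrelated errors the cross-covariances are all true-score covariance, so they carry over unchanged; only the diagonal terms shrink to ρᵢσᵢ².
True-score variance = [1.5²·5.9²·0.75 + 2.2²·8.6²·0.73 + 1.7²·24.4²·0.70 + 2.2²·15.7²·0.91] + 2209.3 = 2610.11 + 2209.3 = 4819.41.
Reliability = 4819.41 / 5559.19 = 0.867.

0.867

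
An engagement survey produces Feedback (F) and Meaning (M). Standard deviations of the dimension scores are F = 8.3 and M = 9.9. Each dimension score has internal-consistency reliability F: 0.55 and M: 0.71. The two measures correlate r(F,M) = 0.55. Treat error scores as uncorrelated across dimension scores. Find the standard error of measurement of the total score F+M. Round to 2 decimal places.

Var(total) = 166.9 + 90.387 = 257.287.
True-score variance = 107.477 + 90.387 = 197.864, so reliability = 0.7690.
Error variance = 257.287 − 197.864 = 59.4234; SEM = √59.4234 = 7.71.

7.71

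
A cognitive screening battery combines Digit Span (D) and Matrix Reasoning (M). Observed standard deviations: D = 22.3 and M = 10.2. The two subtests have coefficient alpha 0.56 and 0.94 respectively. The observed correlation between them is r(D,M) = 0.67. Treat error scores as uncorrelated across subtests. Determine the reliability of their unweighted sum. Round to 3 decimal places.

Var(D+M) = 22.3² + 10.2² + 2·[22.3·10.2·0.67] = 601.33 + 304.796 = 906.126.
Under uncorrelated errors the observed covariances equal the true-score covariances, so only the own-variance terms attenuate.
True-score variance = [22.3²·0.56 + 10.2²·0.94] + 304.796 = 376.28 + 304.796 = 681.076.
Reliability = 681.076 / 906.126 = 0.752.

0.752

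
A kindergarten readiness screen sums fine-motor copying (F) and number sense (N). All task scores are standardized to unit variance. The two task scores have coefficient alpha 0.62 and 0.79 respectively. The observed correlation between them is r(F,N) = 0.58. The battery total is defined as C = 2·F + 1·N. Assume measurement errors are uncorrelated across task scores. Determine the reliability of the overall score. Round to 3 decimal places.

0.764

Var(C) = 2² + 1 + 2·[2·0.58] = 5 + 2.32 = 7.32.
Because errors are independent across components, Cov(Tᵢ,Tⱼ) = Cov(Xᵢ,Xⱼ); the off-diagonal part of the true-score variance is the same as above.
True-score variance = [2²·0.62 + 0.79] + 2.32 = 3.27 + 2.32 = 5.59.
Reliability = 5.59 / 7.32 = 0.764.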